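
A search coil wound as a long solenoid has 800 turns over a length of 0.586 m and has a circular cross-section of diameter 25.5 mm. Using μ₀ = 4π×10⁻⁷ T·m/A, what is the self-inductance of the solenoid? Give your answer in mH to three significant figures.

L ≈ 0.701 mH

A = π(d/2)² = π(1.275×10^-2 m)² = 5.107×10^-4 m².
For a long solenoid, L = μ₀N²A/ℓ.
L = (4π×10⁻⁷)(800)²(5.107×10^-4)/(0.586 m) = 7.009×10^-4 H.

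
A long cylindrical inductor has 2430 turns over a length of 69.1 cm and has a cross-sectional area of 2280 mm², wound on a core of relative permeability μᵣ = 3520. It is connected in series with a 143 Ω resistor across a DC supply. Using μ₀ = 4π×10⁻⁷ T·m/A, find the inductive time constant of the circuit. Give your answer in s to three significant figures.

τ ≈ 0.603 s

A = 2280 mm² = 2.280×10^-3 m².
L = μ₀μᵣN²A/ℓ = (4π×10⁻⁷)(3520)(2430)²(2.280×10^-3)/(0.691) = 86.18 H.
τ = L/R = (86.18)/(143) = 0.6027 s.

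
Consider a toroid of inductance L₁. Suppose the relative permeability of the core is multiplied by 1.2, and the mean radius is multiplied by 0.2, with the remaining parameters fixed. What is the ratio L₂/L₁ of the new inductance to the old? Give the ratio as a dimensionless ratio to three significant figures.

L₂/L₁ = 6.00

For a toroid, L ∝ μᵣN²A/R.
L₂/L₁ = (1.2) × (0.2)^-1 = 6.00.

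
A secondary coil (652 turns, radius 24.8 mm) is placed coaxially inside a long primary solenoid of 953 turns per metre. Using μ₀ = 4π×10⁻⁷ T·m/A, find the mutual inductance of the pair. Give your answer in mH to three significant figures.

M ≈ 1.51 mH

The outer solenoid produces a uniform field B₁ = μ₀n₁I₁ across the inner coil,
so the flux linkage is N₂Φ = N₂B₁A₂ = μ₀n₁N₂A₂·I₁, giving M = μ₀n₁N₂A₂.
A₂ = πr² = π(2.480×10^-2 m)² = 1.932×10^-3 m².
M = (4π×10⁻⁷)(953)(652)(1.932×10^-3) = 1.509×10^-3 H.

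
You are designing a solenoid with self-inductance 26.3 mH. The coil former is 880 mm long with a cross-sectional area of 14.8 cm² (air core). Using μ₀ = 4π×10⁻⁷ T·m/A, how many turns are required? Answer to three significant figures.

A = 14.8 cm² = 1.480×10^-3 m².
From L = μ₀N²A/ℓ, N = √(Lℓ / (μ₀A)).
N = √[(2.630×10^-2)(0.88) / ((4π×10⁻⁷)×1.480×10^-3)] = √(1.244×10^7) ≈ 3527.6.

N ≈ 3530 turns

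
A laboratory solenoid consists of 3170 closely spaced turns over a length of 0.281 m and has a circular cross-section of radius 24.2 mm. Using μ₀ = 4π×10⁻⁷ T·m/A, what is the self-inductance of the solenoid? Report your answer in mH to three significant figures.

L ≈ 82.7 mH

A = πr² = π(2.420×10^-2 m)² = 1.840×10^-3 m².
For a long solenoid, L = μ₀N²A/ℓ.
L = (4π×10⁻⁷)(3170)²(1.840×10^-3)/(0.281 m) = 8.268×10^-2 H.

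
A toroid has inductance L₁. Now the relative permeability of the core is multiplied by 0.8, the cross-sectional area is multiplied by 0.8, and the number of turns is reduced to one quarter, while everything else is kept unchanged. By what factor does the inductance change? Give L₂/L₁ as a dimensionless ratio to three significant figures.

L₂/L₁ = 0.0400

For a toroid, L ∝ μᵣN²A/R.
L₂/L₁ = (0.8) × (0.8) × (0.25)^2 = 0.0400.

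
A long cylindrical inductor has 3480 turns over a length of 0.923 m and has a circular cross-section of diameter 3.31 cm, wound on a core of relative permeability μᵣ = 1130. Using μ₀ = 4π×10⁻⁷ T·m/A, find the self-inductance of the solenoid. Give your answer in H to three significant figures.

L ≈ 16.0 H

A = π(d/2)² = π(1.655×10^-2 m)² = 8.6049×10^-4 m².
For a long solenoid, L = μ₀μᵣN²A/ℓ.
L = (4π×10⁻⁷)(1130)(3480)²(8.6049×10^-4)/(0.923 m) = 16.03 H.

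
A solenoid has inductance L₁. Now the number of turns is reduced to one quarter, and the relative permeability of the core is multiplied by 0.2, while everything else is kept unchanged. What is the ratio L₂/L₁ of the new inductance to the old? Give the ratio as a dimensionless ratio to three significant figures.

For a solenoid, L ∝ μᵣN²A/ℓ.
L₂/L₁ = (0.25)^2 × (0.2) = 0.0125.

L₂/L₁ = 0.0125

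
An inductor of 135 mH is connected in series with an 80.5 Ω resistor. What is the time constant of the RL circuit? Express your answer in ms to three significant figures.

τ ≈ 1.68 ms

τ = L/R = (0.135 H)/(80.5 Ω) = 1.677×10^-3 s.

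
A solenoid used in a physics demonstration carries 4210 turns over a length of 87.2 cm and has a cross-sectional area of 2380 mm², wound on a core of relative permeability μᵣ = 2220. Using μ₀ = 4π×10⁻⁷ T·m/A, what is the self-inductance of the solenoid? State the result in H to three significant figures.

A = 2380 mm² = 2.380×10^-3 m².
For a long solenoid, L = μ₀μᵣN²A/ℓ.
L = (4π×10⁻⁷)(2220)(4210)²(2.380×10^-3)/(0.872 m) = 135 H.

L ≈ 135 H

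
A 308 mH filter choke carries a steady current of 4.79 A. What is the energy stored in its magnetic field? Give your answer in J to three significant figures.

U ≈ 3.53 J

Stored magnetic energy: U = ½LI².
U = ½(0.308 H)(4.79 A)² = 3.533 J.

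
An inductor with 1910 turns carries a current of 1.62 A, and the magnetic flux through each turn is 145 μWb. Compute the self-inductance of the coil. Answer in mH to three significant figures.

L ≈ 171 mH

Self-inductance is defined by L = NΦ_B/I (flux linkage over current).
L = (1910)(1.450×10^-4 Wb)/(1.62 A) = 0.171 H.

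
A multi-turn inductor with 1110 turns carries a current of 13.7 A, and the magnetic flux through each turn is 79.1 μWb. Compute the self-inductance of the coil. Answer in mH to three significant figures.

L ≈ 6.41 mH

Self-inductance is defined by L = NΦ_B/I (flux linkage over current).
L = (1110)(7.910×10^-5 Wb)/(13.7 A) = 6.409×10^-3 H.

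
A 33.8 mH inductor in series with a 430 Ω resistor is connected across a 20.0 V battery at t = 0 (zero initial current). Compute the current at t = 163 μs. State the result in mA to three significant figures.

τ = L/R = 3.380×10^-2/430 = 7.860×10^-5 s; final current I_∞ = ε/R = 20.0/430 = 4.651×10^-2 A.
I(t) = I_∞(1 − e^(−t/τ)) with t/τ = 2.074.
I = (4.651×10^-2)(1 − e^(−2.074)) = 4.066×10^-2 A.

I ≈ 40.7 mA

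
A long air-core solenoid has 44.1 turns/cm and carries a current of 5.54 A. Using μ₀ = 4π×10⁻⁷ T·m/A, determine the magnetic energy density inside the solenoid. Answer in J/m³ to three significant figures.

B = μ₀nI = (4π×10⁻⁷)(4.410×10^3)(5.54) = 3.070×10^-2 T.
u = B²/(2μ₀) = (3.070×10^-2)²/(2×4π×10⁻⁷) = 375 J/m³.

u ≈ 375 J/m³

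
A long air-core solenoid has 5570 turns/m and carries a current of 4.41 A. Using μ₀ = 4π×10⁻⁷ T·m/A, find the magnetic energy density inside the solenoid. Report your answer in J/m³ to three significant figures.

u ≈ 379 J/m³

B = μ₀nI = (4π×10⁻⁷)(5.570×10^3)(4.41) = 3.087×10^-2 T.
u = B²/(2μ₀) = (3.087×10^-2)²/(2×4π×10⁻⁷) = 379.1 J/m³.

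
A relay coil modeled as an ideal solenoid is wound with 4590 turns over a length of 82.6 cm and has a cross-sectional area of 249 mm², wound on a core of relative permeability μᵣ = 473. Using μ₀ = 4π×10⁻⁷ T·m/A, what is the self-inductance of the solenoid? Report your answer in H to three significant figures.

A = 249 mm² = 2.490×10^-4 m².
For a long solenoid, L = μ₀μᵣN²A/ℓ.
L = (4π×10⁻⁷)(473)(4590)²(2.490×10^-4)/(0.826 m) = 3.77499 H.

L ≈ 3.77 H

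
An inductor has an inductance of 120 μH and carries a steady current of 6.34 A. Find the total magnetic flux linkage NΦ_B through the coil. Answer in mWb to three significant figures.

NΦ_B ≈ 0.761 mWb

From L = NΦ_B/I, the flux linkage is NΦ_B = LI.
NΦ_B = (1.200×10^-4 H)(6.34 A) = 7.608×10^-4 Wb.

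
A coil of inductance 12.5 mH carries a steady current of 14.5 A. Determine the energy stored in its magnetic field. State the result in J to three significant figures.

Stored magnetic energy: U = ½LI².
U = ½(1.250×10^-2 H)(14.5 A)² = 1.314 J.

U ≈ 1.31 J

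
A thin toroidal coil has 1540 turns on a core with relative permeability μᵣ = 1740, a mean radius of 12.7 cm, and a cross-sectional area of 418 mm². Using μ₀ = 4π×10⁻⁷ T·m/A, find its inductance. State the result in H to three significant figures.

For a thin toroid, L = μ₀μᵣN²A/(2πR).
L = (4π×10⁻⁷)(1740)(1540)²(4.180×10^-4) / (2π×0.127 m) = 2.716 H.

L ≈ 2.72 H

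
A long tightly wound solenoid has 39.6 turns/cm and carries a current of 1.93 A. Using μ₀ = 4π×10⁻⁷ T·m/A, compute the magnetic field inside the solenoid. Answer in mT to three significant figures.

Inside a long solenoid, B = μ₀nI.
B = (4π×10⁻⁷)(3.960×10^3 m⁻¹)(1.93 A) = 9.604×10^-3 T.

B ≈ 9.60 mT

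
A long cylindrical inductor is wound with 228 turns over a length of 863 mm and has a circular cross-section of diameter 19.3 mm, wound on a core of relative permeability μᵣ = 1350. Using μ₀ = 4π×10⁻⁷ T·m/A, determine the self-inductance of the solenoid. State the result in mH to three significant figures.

L ≈ 29.9 mH

A = π(d/2)² = π(9.650×10^-3 m)² = 2.926×10^-4 m².
For a long solenoid, L = μ₀μᵣN²A/ℓ.
L = (4π×10⁻⁷)(1350)(228)²(2.926×10^-4)/(0.863 m) = 2.990×10^-2 H.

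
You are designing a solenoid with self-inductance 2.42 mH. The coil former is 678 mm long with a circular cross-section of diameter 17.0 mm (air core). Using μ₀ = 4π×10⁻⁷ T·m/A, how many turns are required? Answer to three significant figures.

A = π(d/2)² = π(8.500×10^-3 m)² = 2.270×10^-4 m².
From L = μ₀N²A/ℓ, N = √(Lℓ / (μ₀A)).
N = √[(2.420×10^-3)(0.678) / ((4π×10⁻⁷)×2.270×10^-4)] = √(5.752×10^6) ≈ 2398.4.

N ≈ 2400 turns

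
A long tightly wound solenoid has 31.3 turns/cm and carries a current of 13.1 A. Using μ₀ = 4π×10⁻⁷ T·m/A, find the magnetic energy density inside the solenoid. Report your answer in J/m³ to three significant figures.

u ≈ 1060 J/m³

B = μ₀nI = (4π×10⁻⁷)(3.130×10^3)(13.1) = 5.153×10^-2 T.
u = B²/(2μ₀) = (5.153×10^-2)²/(2×4π×10⁻⁷) = 1.056×10^3 J/m³.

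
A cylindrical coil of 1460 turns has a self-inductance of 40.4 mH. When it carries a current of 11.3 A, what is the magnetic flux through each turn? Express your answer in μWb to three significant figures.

From L = NΦ_B/I, the flux per turn is Φ_B = LI/N.
Φ_B = (4.040×10^-2 H)(11.3 A)/1460 = 3.127×10^-4 Wb.

Φ_B ≈ 313 μWb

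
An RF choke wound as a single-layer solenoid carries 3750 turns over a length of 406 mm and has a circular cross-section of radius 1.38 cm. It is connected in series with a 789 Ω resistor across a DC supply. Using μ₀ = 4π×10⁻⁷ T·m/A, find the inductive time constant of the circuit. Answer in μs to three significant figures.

A = πr² = π(1.380×10^-2 m)² = 5.983×10^-4 m².
L = μ₀N²A/ℓ = (4π×10⁻⁷)(3750)²(5.983×10^-4)/(0.406) = 2.604×10^-2 H.
τ = L/R = (2.604×10^-2)/(789) = 3.300×10^-5 s.

τ ≈ 33.0 μs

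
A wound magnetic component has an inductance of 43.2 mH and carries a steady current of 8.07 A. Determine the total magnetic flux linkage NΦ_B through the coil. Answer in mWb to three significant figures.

From L = NΦ_B/I, the flux linkage is NΦ_B = LI.
NΦ_B = (4.320×10^-2 H)(8.07 A) = 0.3486 Wb.

NΦ_B ≈ 349 mWb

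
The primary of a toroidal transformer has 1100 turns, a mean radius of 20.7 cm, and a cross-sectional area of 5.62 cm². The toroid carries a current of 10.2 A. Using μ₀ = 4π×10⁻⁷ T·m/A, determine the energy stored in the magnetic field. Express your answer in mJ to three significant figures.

U ≈ 34.2 mJ

L = μ₀N²A/(2πR) = (4π×10⁻⁷)(1100)²(5.620×10^-4)/(2π×0.207) = 6.570×10^-4 H.
U = ½LI² = ½(6.570×10^-4)(10.2)² = 3.418×10^-2 J.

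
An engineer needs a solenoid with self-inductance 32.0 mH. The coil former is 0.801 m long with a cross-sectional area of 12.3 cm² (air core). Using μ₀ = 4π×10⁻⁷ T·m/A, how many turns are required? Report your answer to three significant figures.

N ≈ 4070 turns

A = 12.3 cm² = 1.230×10^-3 m².
From L = μ₀N²A/ℓ, N = √(Lℓ / (μ₀A)).
N = √[(3.200×10^-2)(0.801) / ((4π×10⁻⁷)×1.230×10^-3)] = √(1.658×10^7) ≈ 4072.2.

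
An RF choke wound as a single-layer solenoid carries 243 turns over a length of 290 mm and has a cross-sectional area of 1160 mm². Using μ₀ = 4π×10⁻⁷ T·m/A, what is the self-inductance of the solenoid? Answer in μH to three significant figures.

L ≈ 297 μH

A = 1160 mm² = 1.160×10^-3 m².
For a long solenoid, L = μ₀N²A/ℓ.
L = (4π×10⁻⁷)(243)²(1.160×10^-3)/(0.29 m) = 2.968×10^-4 H.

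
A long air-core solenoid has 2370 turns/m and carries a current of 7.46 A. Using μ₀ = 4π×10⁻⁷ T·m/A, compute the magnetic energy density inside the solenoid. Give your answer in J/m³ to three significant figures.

B = μ₀nI = (4π×10⁻⁷)(2.370×10^3)(7.46) = 2.222×10^-2 T.
u = B²/(2μ₀) = (2.222×10^-2)²/(2×4π×10⁻⁷) = 196.4 J/m³.

u ≈ 196 J/m³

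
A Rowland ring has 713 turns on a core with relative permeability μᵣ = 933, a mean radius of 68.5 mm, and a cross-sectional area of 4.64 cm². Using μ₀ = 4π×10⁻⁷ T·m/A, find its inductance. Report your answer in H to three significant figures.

L ≈ 0.643 H

For a thin toroid, L = μ₀μᵣN²A/(2πR).
L = (4π×10⁻⁷)(933)(713)²(4.640×10^-4) / (2π×6.850×10^-2 m) = 0.6426 H.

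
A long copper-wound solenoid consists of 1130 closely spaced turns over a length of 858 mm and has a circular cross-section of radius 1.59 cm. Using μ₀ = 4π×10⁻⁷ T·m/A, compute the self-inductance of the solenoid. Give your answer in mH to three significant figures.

L ≈ 1.49 mH

A = πr² = π(1.590×10^-2 m)² = 7.942×10^-4 m².
For a long solenoid, L = μ₀N²A/ℓ.
L = (4π×10⁻⁷)(1130)²(7.942×10^-4)/(0.858 m) = 1.485×10^-3 H.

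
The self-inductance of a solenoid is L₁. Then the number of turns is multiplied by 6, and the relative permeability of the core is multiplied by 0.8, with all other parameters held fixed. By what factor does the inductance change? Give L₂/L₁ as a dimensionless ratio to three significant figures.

For a solenoid, L ∝ μᵣN²A/ℓ.
L₂/L₁ = (6)^2 × (0.8) = 28.8.

L₂/L₁ = 28.8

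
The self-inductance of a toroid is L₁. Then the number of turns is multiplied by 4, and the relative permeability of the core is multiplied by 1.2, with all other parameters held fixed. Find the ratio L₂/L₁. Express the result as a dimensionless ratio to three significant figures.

For a toroid, L ∝ μᵣN²A/R.
L₂/L₁ = (4)^2 × (1.2) = 19.2.

L₂/L₁ = 19.2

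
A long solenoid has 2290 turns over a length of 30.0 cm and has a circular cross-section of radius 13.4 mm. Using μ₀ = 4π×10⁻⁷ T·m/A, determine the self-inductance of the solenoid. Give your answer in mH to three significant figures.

A = πr² = π(1.340×10^-2 m)² = 5.641×10^-4 m².
For a long solenoid, L = μ₀N²A/ℓ.
L = (4π×10⁻⁷)(2290)²(5.641×10^-4)/(0.3 m) = 1.239×10^-2 H.

L ≈ 12.4 mH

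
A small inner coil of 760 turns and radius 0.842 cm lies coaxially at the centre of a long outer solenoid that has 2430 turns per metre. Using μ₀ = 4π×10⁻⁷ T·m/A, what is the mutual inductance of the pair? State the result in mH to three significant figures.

M ≈ 0.517 mH

The outer solenoid produces a uniform field B₁ = μ₀n₁I₁ across the inner coil,
so the flux linkage is N₂Φ = N₂B₁A₂ = μ₀n₁N₂A₂·I₁, giving M = μ₀n₁N₂A₂.
A₂ = πr² = π(8.420×10^-3 m)² = 2.227×10^-4 m².
M = (4π×10⁻⁷)(2430)(760)(2.227×10^-4) = 5.169×10^-4 H.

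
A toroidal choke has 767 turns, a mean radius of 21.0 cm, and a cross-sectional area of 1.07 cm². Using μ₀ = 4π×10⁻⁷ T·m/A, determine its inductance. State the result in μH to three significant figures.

L ≈ 59.9 μH

For a thin toroid, L = μ₀N²A/(2πR).
L = (4π×10⁻⁷)(767)²(1.070×10^-4) / (2π×0.21 m) = 5.9949×10^-5 H.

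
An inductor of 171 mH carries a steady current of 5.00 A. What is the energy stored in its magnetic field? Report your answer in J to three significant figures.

U ≈ 2.14 J

Stored magnetic energy: U = ½LI².
U = ½(0.171 H)(5.00 A)² = 2.138 J.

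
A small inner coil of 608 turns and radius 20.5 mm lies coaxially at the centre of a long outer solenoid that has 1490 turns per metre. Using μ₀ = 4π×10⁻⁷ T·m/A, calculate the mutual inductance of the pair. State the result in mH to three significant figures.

The outer solenoid produces a uniform field B₁ = μ₀n₁I₁ across the inner coil,
so the flux linkage is N₂Φ = N₂B₁A₂ = μ₀n₁N₂A₂·I₁, giving M = μ₀n₁N₂A₂.
A₂ = πr² = π(2.050×10^-2 m)² = 1.320×10^-3 m².
M = (4π×10⁻⁷)(1490)(608)(1.320×10^-3) = 1.503×10^-3 H.

M ≈ 1.50 mH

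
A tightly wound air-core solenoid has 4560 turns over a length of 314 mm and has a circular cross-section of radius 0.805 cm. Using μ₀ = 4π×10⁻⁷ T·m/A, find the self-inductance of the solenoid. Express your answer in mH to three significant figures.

A = πr² = π(8.050×10^-3 m)² = 2.036×10^-4 m².
For a long solenoid, L = μ₀N²A/ℓ.
L = (4π×10⁻⁷)(4560)²(2.036×10^-4)/(0.314 m) = 1.694×10^-2 H.

L ≈ 16.9 mH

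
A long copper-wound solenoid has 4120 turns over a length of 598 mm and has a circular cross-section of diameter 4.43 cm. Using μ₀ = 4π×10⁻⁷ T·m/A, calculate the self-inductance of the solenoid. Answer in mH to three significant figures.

A = π(d/2)² = π(2.215×10^-2 m)² = 1.541×10^-3 m².
For a long solenoid, L = μ₀N²A/ℓ.
L = (4π×10⁻⁷)(4120)²(1.541×10^-3)/(0.598 m) = 5.498×10^-2 H.

L ≈ 55.0 mH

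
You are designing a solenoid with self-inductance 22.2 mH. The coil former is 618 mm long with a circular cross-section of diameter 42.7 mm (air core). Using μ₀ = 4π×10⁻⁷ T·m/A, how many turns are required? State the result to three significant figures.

N ≈ 2760 turns

A = π(d/2)² = π(2.135×10^-2 m)² = 1.432×10^-3 m².
From L = μ₀N²A/ℓ, N = √(Lℓ / (μ₀A)).
N = √[(2.220×10^-2)(0.618) / ((4π×10⁻⁷)×1.432×10^-3)] = √(7.624×10^6) ≈ 2761.2.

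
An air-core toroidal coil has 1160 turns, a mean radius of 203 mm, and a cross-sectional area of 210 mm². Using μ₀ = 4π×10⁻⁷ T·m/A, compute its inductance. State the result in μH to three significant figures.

For a thin toroid, L = μ₀N²A/(2πR).
L = (4π×10⁻⁷)(1160)²(2.100×10^-4) / (2π×0.203 m) = 2.784×10^-4 H.

L ≈ 278 μH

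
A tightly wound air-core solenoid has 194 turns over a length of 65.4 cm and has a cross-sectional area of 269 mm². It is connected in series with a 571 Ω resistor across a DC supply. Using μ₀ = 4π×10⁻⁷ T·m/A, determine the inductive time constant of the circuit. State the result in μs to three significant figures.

τ ≈ 0.0341 μs

A = 269 mm² = 2.690×10^-4 m².
L = μ₀N²A/ℓ = (4π×10⁻⁷)(194)²(2.690×10^-4)/(0.654) = 1.945×10^-5 H.
τ = L/R = (1.945×10^-5)/(571) = 3.407×10^-8 s.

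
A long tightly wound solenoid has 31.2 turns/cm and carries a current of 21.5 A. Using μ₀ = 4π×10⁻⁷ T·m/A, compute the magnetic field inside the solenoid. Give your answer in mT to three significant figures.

B ≈ 84.3 mT

Inside a long solenoid, B = μ₀nI.
B = (4π×10⁻⁷)(3.120×10^3 m⁻¹)(21.5 A) = 8.430×10^-2 T.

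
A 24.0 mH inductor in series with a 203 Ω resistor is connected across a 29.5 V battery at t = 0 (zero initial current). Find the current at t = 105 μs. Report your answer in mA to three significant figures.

I ≈ 85.5 mA

τ = L/R = 2.400×10^-2/203 = 1.182×10^-4 s; final current I_∞ = ε/R = 29.5/203 = 0.1453 A.
I(t) = I_∞(1 − e^(−t/τ)) with t/τ = 0.888.
I = (0.1453)(1 − e^(−0.888)) = 8.553×10^-2 A.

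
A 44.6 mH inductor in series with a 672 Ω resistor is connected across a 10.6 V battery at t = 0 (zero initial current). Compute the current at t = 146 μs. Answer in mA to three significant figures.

τ = L/R = 4.460×10^-2/672 = 6.637×10^-5 s; final current I_∞ = ε/R = 10.6/672 = 1.577×10^-2 A.
I(t) = I_∞(1 − e^(−t/τ)) with t/τ = 2.200.
I = (1.577×10^-2)(1 − e^(−2.200)) = 1.403×10^-2 A.

I ≈ 14.0 mA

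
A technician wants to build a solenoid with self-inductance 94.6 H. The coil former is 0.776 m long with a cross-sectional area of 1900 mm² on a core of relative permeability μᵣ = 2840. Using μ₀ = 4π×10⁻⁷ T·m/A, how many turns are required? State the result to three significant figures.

A = 1900 mm² = 1.900×10^-3 m².
From L = μ₀μᵣN²A/ℓ, N = √(Lℓ / (μ₀μᵣA)).
N = √[(94.6)(0.776) / ((4π×10⁻⁷)(2840)×1.900×10^-3)] = √(1.083×10^7) ≈ 3290.3.

N ≈ 3290 turns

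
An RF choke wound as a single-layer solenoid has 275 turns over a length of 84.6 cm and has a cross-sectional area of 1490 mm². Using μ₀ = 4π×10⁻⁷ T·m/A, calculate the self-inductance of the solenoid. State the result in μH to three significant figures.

L ≈ 167 μH

A = 1490 mm² = 1.490×10^-3 m².
For a long solenoid, L = μ₀N²A/ℓ.
L = (4π×10⁻⁷)(275)²(1.490×10^-3)/(0.846 m) = 1.674×10^-4 H.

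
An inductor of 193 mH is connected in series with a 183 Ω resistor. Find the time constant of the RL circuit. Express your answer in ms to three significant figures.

τ ≈ 1.05 ms

τ = L/R = (0.193 H)/(183 Ω) = 1.0546×10^-3 s.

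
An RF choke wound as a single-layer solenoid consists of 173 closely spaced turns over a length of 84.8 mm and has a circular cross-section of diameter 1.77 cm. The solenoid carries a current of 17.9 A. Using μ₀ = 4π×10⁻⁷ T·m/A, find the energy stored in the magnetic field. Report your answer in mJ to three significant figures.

U ≈ 17.5 mJ

A = π(d/2)² = π(8.850×10^-3 m)² = 2.461×10^-4 m².
L = μ₀N²A/ℓ = (4π×10⁻⁷)(173)²(2.461×10^-4)/(8.480×10^-2) = 1.091×10^-4 H.
U = ½LI² = ½(1.091×10^-4)(17.9)² = 1.748×10^-2 J.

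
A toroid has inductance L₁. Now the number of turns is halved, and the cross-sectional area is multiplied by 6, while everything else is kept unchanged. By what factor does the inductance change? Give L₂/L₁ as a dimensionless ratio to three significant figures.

For a toroid, L ∝ μᵣN²A/R.
L₂/L₁ = (0.5)^2 × (6) = 1.50.

L₂/L₁ = 1.50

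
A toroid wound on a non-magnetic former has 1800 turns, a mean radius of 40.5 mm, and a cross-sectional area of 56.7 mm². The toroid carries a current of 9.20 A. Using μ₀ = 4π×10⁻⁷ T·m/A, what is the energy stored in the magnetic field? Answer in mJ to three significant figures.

U ≈ 38.4 mJ

L = μ₀N²A/(2πR) = (4π×10⁻⁷)(1800)²(5.670×10^-5)/(2π×4.050×10^-2) = 9.072×10^-4 H.
U = ½LI² = ½(9.072×10^-4)(9.20)² = 3.839×10^-2 J.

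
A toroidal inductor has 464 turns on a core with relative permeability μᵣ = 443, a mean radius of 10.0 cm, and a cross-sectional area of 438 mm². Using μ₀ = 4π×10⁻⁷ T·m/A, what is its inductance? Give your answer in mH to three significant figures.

For a thin toroid, L = μ₀μᵣN²A/(2πR).
L = (4π×10⁻⁷)(443)(464)²(4.380×10^-4) / (2π×0.1 m) = 8.3549×10^-2 H.

L ≈ 83.5 mH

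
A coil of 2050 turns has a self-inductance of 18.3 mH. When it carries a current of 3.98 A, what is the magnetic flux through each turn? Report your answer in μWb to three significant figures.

Φ_B ≈ 35.5 μWb

From L = NΦ_B/I, the flux per turn is Φ_B = LI/N.
Φ_B = (1.830×10^-2 H)(3.98 A)/2050 = 3.553×10^-5 Wb.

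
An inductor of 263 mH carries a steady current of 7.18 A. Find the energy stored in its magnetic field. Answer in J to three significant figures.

Stored magnetic energy: U = ½LI².
U = ½(0.263 H)(7.18 A)² = 6.779 J.

U ≈ 6.78 J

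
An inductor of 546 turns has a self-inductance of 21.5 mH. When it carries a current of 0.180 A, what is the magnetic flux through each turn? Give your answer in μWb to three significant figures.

From L = NΦ_B/I, the flux per turn is Φ_B = LI/N.
Φ_B = (2.150×10^-2 H)(0.180 A)/546 = 7.088×10^-6 Wb.

Φ_B ≈ 7.09 μWb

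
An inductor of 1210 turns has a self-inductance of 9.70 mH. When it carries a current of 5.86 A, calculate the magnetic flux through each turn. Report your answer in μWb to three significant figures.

Φ_B ≈ 47.0 μWb

From L = NΦ_B/I, the flux per turn is Φ_B = LI/N.
Φ_B = (9.700×10^-3 H)(5.86 A)/1210 = 4.698×10^-5 Wb.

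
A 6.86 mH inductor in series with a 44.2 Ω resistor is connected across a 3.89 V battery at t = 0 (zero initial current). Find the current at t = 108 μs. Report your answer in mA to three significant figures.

I ≈ 44.1 mA

τ = L/R = 6.860×10^-3/44.2 = 1.552×10^-4 s; final current I_∞ = ε/R = 3.89/44.2 = 8.801×10^-2 A.
I(t) = I_∞(1 − e^(−t/τ)) with t/τ = 0.696.
I = (8.801×10^-2)(1 − e^(−0.696)) = 4.412×10^-2 A.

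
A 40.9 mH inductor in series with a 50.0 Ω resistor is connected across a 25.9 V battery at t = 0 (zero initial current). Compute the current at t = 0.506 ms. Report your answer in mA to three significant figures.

τ = L/R = 4.090×10^-2/50.0 = 8.180×10^-4 s; final current I_∞ = ε/R = 25.9/50.0 = 0.518 A.
I(t) = I_∞(1 − e^(−t/τ)) with t/τ = 0.619.
I = (0.518)(1 − e^(−0.619)) = 0.2389 A.

I ≈ 239 mA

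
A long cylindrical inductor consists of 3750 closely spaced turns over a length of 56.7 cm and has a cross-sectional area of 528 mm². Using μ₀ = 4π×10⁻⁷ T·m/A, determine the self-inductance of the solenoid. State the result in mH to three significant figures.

A = 528 mm² = 5.280×10^-4 m².
For a long solenoid, L = μ₀N²A/ℓ.
L = (4π×10⁻⁷)(3750)²(5.280×10^-4)/(0.567 m) = 1.646×10^-2 H.

L ≈ 16.5 mH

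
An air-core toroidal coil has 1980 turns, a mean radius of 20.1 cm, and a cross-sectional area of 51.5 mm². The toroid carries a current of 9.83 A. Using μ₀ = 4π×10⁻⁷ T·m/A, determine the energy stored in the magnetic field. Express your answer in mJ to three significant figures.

L = μ₀N²A/(2πR) = (4π×10⁻⁷)(1980)²(5.150×10^-5)/(2π×0.201) = 2.009×10^-4 H.
U = ½LI² = ½(2.009×10^-4)(9.83)² = 9.706×10^-3 J.

U ≈ 9.71 mJ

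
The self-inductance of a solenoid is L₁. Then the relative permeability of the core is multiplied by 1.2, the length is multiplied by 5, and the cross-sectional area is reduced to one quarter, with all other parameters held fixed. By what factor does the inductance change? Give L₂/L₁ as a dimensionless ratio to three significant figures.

For a solenoid, L ∝ μᵣN²A/ℓ.
L₂/L₁ = (1.2) × (5)^-1 × (0.25) = 0.0600.

L₂/L₁ = 0.0600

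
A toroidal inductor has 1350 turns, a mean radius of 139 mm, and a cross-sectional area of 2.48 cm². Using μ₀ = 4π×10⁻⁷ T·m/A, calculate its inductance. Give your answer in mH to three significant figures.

For a thin toroid, L = μ₀N²A/(2πR).
L = (4π×10⁻⁷)(1350)²(2.480×10^-4) / (2π×0.139 m) = 6.503×10^-4 H.

L ≈ 0.650 mH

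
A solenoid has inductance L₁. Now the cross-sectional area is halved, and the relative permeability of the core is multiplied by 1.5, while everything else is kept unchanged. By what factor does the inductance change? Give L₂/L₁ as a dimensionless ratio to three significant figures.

For a solenoid, L ∝ μᵣN²A/ℓ.
L₂/L₁ = (0.5) × (1.5) = 0.750.

L₂/L₁ = 0.750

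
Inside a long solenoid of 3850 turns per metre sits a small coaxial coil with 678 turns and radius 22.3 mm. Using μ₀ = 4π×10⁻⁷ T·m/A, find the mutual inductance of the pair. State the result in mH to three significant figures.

M ≈ 5.12 mH

The outer solenoid produces a uniform field B₁ = μ₀n₁I₁ across the inner coil,
so the flux linkage is N₂Φ = N₂B₁A₂ = μ₀n₁N₂A₂·I₁, giving M = μ₀n₁N₂A₂.
A₂ = πr² = π(2.230×10^-2 m)² = 1.562×10^-3 m².
M = (4π×10⁻⁷)(3850)(678)(1.562×10^-3) = 5.1246×10^-3 H.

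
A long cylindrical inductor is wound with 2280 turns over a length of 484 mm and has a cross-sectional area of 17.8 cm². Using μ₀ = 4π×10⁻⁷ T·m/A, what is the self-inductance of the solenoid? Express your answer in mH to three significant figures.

A = 17.8 cm² = 1.780×10^-3 m².
For a long solenoid, L = μ₀N²A/ℓ.
L = (4π×10⁻⁷)(2280)²(1.780×10^-3)/(0.484 m) = 2.402×10^-2 H.

L ≈ 24.0 mH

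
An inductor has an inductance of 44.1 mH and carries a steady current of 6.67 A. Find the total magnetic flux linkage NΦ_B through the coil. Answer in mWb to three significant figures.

From L = NΦ_B/I, the flux linkage is NΦ_B = LI.
NΦ_B = (4.410×10^-2 H)(6.67 A) = 0.2941 Wb.

NΦ_B ≈ 294 mWb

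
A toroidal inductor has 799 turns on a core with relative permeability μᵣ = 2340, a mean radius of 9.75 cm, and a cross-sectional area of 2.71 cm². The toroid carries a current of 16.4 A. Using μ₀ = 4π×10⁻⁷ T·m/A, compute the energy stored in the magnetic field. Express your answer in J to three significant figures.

L = μ₀μᵣN²A/(2πR) = (4π×10⁻⁷)(2340)(799)²(2.710×10^-4)/(2π×9.750×10^-2) = 0.8304 H.
U = ½LI² = ½(0.8304)(16.4)² = 111.7 J.

U ≈ 112 J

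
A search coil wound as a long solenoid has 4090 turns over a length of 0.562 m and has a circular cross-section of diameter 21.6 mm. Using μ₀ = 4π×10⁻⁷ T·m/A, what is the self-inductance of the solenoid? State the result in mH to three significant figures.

A = π(d/2)² = π(1.080×10^-2 m)² = 3.664×10^-4 m².
For a long solenoid, L = μ₀N²A/ℓ.
L = (4π×10⁻⁷)(4090)²(3.664×10^-4)/(0.562 m) = 1.371×10^-2 H.

L ≈ 13.7 mH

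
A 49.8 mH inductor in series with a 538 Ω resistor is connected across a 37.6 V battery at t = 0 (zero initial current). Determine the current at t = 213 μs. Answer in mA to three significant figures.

τ = L/R = 4.980×10^-2/538 = 9.257×10^-5 s; final current I_∞ = ε/R = 37.6/538 = 6.989×10^-2 A.
I(t) = I_∞(1 − e^(−t/τ)) with t/τ = 2.301.
I = (6.989×10^-2)(1 − e^(−2.301)) = 6.289×10^-2 A.

I ≈ 62.9 mA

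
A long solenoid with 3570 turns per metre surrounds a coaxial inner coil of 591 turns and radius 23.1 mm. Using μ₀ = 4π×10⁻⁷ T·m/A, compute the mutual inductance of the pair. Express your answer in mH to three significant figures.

The outer solenoid produces a uniform field B₁ = μ₀n₁I₁ across the inner coil,
so the flux linkage is N₂Φ = N₂B₁A₂ = μ₀n₁N₂A₂·I₁, giving M = μ₀n₁N₂A₂.
A₂ = πr² = π(2.310×10^-2 m)² = 1.676×10^-3 m².
M = (4π×10⁻⁷)(3570)(591)(1.676×10^-3) = 4.4447×10^-3 H.

M ≈ 4.44 mH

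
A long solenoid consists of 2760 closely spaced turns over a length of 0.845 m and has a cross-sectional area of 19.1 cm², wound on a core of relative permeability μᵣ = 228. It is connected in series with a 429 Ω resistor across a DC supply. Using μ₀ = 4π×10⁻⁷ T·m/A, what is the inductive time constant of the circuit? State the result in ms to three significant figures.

A = 19.1 cm² = 1.910×10^-3 m².
L = μ₀μᵣN²A/ℓ = (4π×10⁻⁷)(228)(2760)²(1.910×10^-3)/(0.845) = 4.933 H.
τ = L/R = (4.933)/(429) = 1.150×10^-2 s.

τ ≈ 11.5 ms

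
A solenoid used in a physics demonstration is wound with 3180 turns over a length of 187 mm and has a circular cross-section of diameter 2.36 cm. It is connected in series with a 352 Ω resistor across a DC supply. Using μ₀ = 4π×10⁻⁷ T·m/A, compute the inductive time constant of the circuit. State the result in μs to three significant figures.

τ ≈ 84.4 μs

A = π(d/2)² = π(1.180×10^-2 m)² = 4.374×10^-4 m².
L = μ₀N²A/ℓ = (4π×10⁻⁷)(3180)²(4.374×10^-4)/(0.187) = 2.973×10^-2 H.
τ = L/R = (2.973×10^-2)/(352) = 8.4449×10^-5 s.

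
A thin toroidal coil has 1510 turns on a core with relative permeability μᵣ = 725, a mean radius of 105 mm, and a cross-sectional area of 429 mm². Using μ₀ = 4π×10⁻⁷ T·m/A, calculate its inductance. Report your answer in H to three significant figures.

For a thin toroid, L = μ₀μᵣN²A/(2πR).
L = (4π×10⁻⁷)(725)(1510)²(4.290×10^-4) / (2π×0.105 m) = 1.351 H.

L ≈ 1.35 H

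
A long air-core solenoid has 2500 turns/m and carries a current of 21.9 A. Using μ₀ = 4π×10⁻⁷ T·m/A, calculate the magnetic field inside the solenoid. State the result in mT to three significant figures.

B ≈ 68.8 mT

Inside a long solenoid, B = μ₀nI.
B = (4π×10⁻⁷)(2.500×10^3 m⁻¹)(21.9 A) = 6.880×10^-2 T.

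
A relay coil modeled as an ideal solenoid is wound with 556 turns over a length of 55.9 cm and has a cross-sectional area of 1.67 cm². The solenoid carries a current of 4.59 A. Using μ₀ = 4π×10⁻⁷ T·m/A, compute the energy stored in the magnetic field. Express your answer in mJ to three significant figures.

U ≈ 1.22 mJ

A = 1.67 cm² = 1.670×10^-4 m².
L = μ₀N²A/ℓ = (4π×10⁻⁷)(556)²(1.670×10^-4)/(0.559) = 1.161×10^-4 H.
U = ½LI² = ½(1.161×10^-4)(4.59)² = 1.223×10^-3 J.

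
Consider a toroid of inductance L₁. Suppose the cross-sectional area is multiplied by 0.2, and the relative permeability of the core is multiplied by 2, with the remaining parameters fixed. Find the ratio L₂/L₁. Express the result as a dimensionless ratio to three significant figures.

L₂/L₁ = 0.400

For a toroid, L ∝ μᵣN²A/R.
L₂/L₁ = (0.2) × (2) = 0.400.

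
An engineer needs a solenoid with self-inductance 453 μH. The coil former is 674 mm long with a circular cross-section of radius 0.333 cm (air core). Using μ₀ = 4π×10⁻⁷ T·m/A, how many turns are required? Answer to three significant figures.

N ≈ 2640 turns

A = πr² = π(3.330×10^-3 m)² = 3.484×10^-5 m².
From L = μ₀N²A/ℓ, N = √(Lℓ / (μ₀A)).
N = √[(4.530×10^-4)(0.674) / ((4π×10⁻⁷)×3.484×10^-5)] = √(6.974×10^6) ≈ 2640.9.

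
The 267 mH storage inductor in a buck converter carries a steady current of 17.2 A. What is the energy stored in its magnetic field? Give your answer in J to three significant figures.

U ≈ 39.5 J

Stored magnetic energy: U = ½LI².
U = ½(0.267 H)(17.2 A)² = 39.49 J.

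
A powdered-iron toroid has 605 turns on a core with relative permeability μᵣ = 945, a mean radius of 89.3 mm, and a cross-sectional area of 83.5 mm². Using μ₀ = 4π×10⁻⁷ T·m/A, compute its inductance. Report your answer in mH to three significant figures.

For a thin toroid, L = μ₀μᵣN²A/(2πR).
L = (4π×10⁻⁷)(945)(605)²(8.350×10^-5) / (2π×8.930×10^-2 m) = 6.469×10^-2 H.

L ≈ 64.7 mH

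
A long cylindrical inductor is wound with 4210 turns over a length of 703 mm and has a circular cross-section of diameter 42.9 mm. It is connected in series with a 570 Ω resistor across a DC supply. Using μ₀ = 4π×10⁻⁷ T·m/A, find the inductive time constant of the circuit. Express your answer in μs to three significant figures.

τ ≈ 80.3 μs

A = π(d/2)² = π(2.145×10^-2 m)² = 1.445×10^-3 m².
L = μ₀N²A/ℓ = (4π×10⁻⁷)(4210)²(1.445×10^-3)/(0.703) = 4.580×10^-2 H.
τ = L/R = (4.580×10^-2)/(570) = 8.034×10^-5 s.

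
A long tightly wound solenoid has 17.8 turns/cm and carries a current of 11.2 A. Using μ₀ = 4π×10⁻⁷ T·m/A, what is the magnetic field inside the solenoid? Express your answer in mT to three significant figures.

Inside a long solenoid, B = μ₀nI.
B = (4π×10⁻⁷)(1.780×10^3 m⁻¹)(11.2 A) = 2.505×10^-2 T.

B ≈ 25.1 mT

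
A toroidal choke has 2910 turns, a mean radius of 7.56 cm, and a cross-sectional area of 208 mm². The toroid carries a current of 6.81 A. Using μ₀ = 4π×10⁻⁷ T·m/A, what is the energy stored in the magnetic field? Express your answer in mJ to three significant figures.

L = μ₀N²A/(2πR) = (4π×10⁻⁷)(2910)²(2.080×10^-4)/(2π×7.560×10^-2) = 4.660×10^-3 H.
U = ½LI² = ½(4.660×10^-3)(6.81)² = 0.108 J.

U ≈ 108 mJ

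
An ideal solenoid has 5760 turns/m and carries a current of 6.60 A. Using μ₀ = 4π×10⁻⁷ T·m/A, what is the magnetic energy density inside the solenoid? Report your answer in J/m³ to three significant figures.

u ≈ 908 J/m³

B = μ₀nI = (4π×10⁻⁷)(5.760×10^3)(6.60) = 4.777×10^-2 T.
u = B²/(2μ₀) = (4.777×10^-2)²/(2×4π×10⁻⁷) = 908.1 J/m³.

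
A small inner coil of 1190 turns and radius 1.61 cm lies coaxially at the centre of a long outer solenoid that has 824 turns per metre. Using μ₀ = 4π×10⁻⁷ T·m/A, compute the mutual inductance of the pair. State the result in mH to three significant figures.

The outer solenoid produces a uniform field B₁ = μ₀n₁I₁ across the inner coil,
so the flux linkage is N₂Φ = N₂B₁A₂ = μ₀n₁N₂A₂·I₁, giving M = μ₀n₁N₂A₂.
A₂ = πr² = π(1.610×10^-2 m)² = 8.143×10^-4 m².
M = (4π×10⁻⁷)(824)(1190)(8.143×10^-4) = 1.003×10^-3 H.

M ≈ 1.00 mH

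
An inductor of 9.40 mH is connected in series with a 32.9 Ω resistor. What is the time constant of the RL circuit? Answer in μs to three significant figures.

τ = L/R = (9.400×10^-3 H)/(32.9 Ω) = 2.857×10^-4 s.

τ ≈ 286 μs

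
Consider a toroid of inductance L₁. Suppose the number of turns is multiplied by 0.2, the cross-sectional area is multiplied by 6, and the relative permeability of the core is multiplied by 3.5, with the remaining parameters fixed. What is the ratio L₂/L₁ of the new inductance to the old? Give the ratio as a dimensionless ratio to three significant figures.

For a toroid, L ∝ μᵣN²A/R.
L₂/L₁ = (0.2)^2 × (6) × (3.5) = 0.840.

L₂/L₁ = 0.840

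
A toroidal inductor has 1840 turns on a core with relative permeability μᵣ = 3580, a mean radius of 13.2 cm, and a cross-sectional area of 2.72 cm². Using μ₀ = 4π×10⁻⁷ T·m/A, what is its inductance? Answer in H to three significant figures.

For a thin toroid, L = μ₀μᵣN²A/(2πR).
L = (4π×10⁻⁷)(3580)(1840)²(2.720×10^-4) / (2π×0.132 m) = 4.995 H.

L ≈ 5.00 H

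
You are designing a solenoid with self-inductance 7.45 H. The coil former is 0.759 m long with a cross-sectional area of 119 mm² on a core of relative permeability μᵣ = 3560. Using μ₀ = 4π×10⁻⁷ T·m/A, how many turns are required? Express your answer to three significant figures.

A = 119 mm² = 1.190×10^-4 m².
From L = μ₀μᵣN²A/ℓ, N = √(Lℓ / (μ₀μᵣA)).
N = √[(7.45)(0.759) / ((4π×10⁻⁷)(3560)×1.190×10^-4)] = √(1.062×10^7) ≈ 3259.1.

N ≈ 3260 turns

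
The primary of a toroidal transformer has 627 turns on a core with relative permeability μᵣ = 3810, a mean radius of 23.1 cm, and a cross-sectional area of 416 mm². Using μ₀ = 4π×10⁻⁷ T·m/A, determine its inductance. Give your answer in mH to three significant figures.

For a thin toroid, L = μ₀μᵣN²A/(2πR).
L = (4π×10⁻⁷)(3810)(627)²(4.160×10^-4) / (2π×0.231 m) = 0.53948 H.

L ≈ 539 mH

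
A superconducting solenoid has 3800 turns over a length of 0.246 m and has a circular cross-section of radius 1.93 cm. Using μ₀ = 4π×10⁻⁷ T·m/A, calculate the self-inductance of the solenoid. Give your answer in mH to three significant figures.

A = πr² = π(1.930×10^-2 m)² = 1.170×10^-3 m².
For a long solenoid, L = μ₀N²A/ℓ.
L = (4π×10⁻⁷)(3800)²(1.170×10^-3)/(0.246 m) = 8.632×10^-2 H.

L ≈ 86.3 mH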